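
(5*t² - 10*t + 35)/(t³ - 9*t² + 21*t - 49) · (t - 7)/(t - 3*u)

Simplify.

5/(t - 3*u)

Factor: 5*t² - 10*t + 35 = 5·(t² - 2*t + 7);  t³ - 9*t² + 21*t - 49 = (t - 7)·(t² - 2*t + 7)
Cancel the common factors (t² - 2*t + 7), (t - 7).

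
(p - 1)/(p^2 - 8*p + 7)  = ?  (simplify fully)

Factor: p^2 - 8*p + 7 = (p - 1)*(p - 7)
Cancel the common factor (p - 1).

1/(p - 7)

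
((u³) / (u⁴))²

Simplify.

Inside the bracket: (u^-1)
Raise to the power 2: (u^-2)

u^(-2)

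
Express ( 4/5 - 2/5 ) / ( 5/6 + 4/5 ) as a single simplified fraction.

12/49

Numerator: 4/5 - 2/5 = 2/5
Denominator: 5/6 + 4/5 = 49/30
Divide: (2/5) · (30/49) = 12/49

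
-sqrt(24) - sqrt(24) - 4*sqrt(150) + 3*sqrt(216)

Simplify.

sqrt(24) = 2*sqrt(6); sqrt(24) = 2*sqrt(6); 4*sqrt(150) = 20*sqrt(6); 3*sqrt(216) = 18*sqrt(6)
Combine: (-2 - 2 - 20 + 18)·sqrt(6) = -6*sqrt(6)

-6*sqrt(6)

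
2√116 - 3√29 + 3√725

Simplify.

16*√29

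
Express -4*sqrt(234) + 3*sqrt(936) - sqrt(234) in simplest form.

4*sqrt(234) = 12*sqrt(26); 3*sqrt(936) = 18*sqrt(26); sqrt(234) = 3*sqrt(26)
Combine: (-12 + 18 - 3)·sqrt(26) = 3*sqrt(26)

3*sqrt(26)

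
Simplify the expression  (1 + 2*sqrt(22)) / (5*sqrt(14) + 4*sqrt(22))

Multiply numerator and denominator by -5*sqrt(14) + 4*sqrt(22).
Denominator becomes 2; numerator becomes -20*sqrt(77) - 5*sqrt(14) + 4*sqrt(22) + 176.

(-20*sqrt(77) - 5*sqrt(14) + 4*sqrt(22) + 176)/2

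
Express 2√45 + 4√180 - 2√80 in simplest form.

2√45 = 6*√5; 4√180 = 24*√5; 2√80 = 8*√5
Combine: (6 + 24 - 8)·√5 = 22*√5

22*√5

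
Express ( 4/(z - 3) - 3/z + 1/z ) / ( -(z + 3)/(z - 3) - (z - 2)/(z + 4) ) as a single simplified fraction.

Numerator: 4/(z - 3) - 3/z + 1/z = (2*z + 6)/(z**2 - 3*z)
Denominator: -(z + 3)/(z - 3) - (z - 2)/(z + 4) = (-2*z**2 - 2*z - 18)/(z**2 + z - 12)
Divide: ((2*z + 6)/(z**2 - 3*z)) · ((z**2 + z - 12)/(-2*z**2 - 2*z - 18)) = (-z**2 - 7*z - 12)/(z**3 + z**2 + 9*z)

(-z**2 - 7*z - 12)/(z**3 + z**2 + 9*z)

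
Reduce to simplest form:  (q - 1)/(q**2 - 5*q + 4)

1/(q - 4)

Factor: q**2 - 5*q + 4 = (q - 4)*(q - 1)
Cancel the common factor (q - 1).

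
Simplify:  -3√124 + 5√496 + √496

3√124 = 6*√31; 5√496 = 20*√31; √496 = 4*√31
Combine: (-6 + 20 + 4)·√31 = 18*√31

18*√31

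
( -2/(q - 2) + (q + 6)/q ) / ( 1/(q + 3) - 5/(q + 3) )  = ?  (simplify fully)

(-q³ - 5*q² + 6*q + 36)/(4*q² - 8*q)

Numerator: -2/(q - 2) + (q + 6)/q = (q² + 2*q - 12)/(q² - 2*q)
Denominator: 1/(q + 3) - 5/(q + 3) = -4/(q + 3)
Divide: ((q² + 2*q - 12)/(q² - 2*q)) · (-q/4 - 3/4) = (-q³ - 5*q² + 6*q + 36)/(4*q² - 8*q)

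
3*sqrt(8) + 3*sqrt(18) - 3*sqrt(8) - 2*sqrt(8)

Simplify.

5*sqrt(2)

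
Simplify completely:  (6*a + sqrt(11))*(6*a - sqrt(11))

36*a^2 - 11

Product of conjugates: (P+Q)(P-Q) = P^2 - Q^2.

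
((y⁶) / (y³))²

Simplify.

Inside the bracket: y³
Raise to the power 2: y⁶

y⁶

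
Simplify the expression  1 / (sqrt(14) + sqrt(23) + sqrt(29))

(-sqrt(9338) + 4*sqrt(29) + 10*sqrt(23) + 19*sqrt(14))/612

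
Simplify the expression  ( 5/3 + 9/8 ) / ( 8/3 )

67/64

Numerator: 5/3 + 9/8 = 67/24
Denominator: 8/3 = 8/3
Divide: (67/24) · (3/8) = 67/64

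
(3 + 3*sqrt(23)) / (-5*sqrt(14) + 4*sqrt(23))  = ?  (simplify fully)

(5*sqrt(14) + 4*sqrt(23) + 5*sqrt(322) + 92)/6

Multiply numerator and denominator by 5*sqrt(14) + 4*sqrt(23).
Denominator becomes 18; numerator becomes 15*sqrt(14) + 12*sqrt(23) + 15*sqrt(322) + 276.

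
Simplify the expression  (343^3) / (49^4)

343^3 = 7^9; 49^4 = 7^8
Combine exponents: 7^1

7^1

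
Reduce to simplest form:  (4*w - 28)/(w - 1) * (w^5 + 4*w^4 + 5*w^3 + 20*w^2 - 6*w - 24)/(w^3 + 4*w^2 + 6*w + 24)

4*w^2 - 24*w - 28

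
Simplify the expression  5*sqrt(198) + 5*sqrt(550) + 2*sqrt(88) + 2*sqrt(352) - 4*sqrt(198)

5*sqrt(198) = 15*sqrt(22); 5*sqrt(550) = 25*sqrt(22); 2*sqrt(88) = 4*sqrt(22); 2*sqrt(352) = 8*sqrt(22); 4*sqrt(198) = 12*sqrt(22)
Combine: (15 + 25 + 4 + 8 - 12)·sqrt(22) = 40*sqrt(22)

40*sqrt(22)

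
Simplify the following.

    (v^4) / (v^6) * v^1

1/v

Quotient: (v^-2)
Multiply by v^1: add exponents.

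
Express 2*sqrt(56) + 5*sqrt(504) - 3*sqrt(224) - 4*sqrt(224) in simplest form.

2*sqrt(56) = 4*sqrt(14); 5*sqrt(504) = 30*sqrt(14); 3*sqrt(224) = 12*sqrt(14); 4*sqrt(224) = 16*sqrt(14)
Combine: (4 + 30 - 12 - 16)·sqrt(14) = 6*sqrt(14)

6*sqrt(14)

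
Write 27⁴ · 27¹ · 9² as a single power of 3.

3^19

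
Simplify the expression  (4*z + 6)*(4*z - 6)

16*z^2 - 36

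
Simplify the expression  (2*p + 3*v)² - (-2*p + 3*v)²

Only the odd-power cross terms survive.

24*p*v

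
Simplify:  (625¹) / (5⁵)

5^(-1)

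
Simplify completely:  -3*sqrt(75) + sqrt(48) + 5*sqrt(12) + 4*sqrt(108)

3*sqrt(75) = 15*sqrt(3); sqrt(48) = 4*sqrt(3); 5*sqrt(12) = 10*sqrt(3); 4*sqrt(108) = 24*sqrt(3)
Combine: (-15 + 4 + 10 + 24)·sqrt(3) = 23*sqrt(3)

23*sqrt(3)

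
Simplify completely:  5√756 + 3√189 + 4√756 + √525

5√756 = 30*√21; 3√189 = 9*√21; 4√756 = 24*√21; √525 = 5*√21
Combine: (30 + 9 + 24 + 5)·√21 = 68*√21

68*√21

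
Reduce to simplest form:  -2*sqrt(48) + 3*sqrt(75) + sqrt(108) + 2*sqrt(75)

23*sqrt(3)

2*sqrt(48) = 8*sqrt(3); 3*sqrt(75) = 15*sqrt(3); sqrt(108) = 6*sqrt(3); 2*sqrt(75) = 10*sqrt(3)
Combine: (-8 + 15 + 6 + 10)·sqrt(3) = 23*sqrt(3)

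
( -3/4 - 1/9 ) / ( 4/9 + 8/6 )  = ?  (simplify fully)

-31/64

Numerator: -3/4 - 1/9 = -31/36
Denominator: 4/9 + 8/6 = 16/9
Divide: (-31/36) · (9/16) = -31/64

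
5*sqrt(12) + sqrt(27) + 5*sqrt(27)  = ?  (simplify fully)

28*sqrt(3)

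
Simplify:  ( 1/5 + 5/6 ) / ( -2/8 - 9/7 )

Numerator: 1/5 + 5/6 = 31/30
Denominator: -2/8 - 9/7 = -43/28
Divide: (31/30) · (-28/43) = -434/645

-434/645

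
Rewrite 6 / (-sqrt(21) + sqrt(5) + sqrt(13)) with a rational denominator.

(18*sqrt(21) + 78*sqrt(13) + 174*sqrt(5) + 12*sqrt(1365))/251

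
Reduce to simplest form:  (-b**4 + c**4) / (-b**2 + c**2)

Difference of fourth powers: factor out (-b**2 + c**2).

b**2 + c**2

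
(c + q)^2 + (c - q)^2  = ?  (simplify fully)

2*c^2 + 2*q^2

Only the even-power cross terms survive.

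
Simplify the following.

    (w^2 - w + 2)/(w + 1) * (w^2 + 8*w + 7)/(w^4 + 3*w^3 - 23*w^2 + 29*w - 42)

Factor: w^2 + 8*w + 7 = (w + 1)*(w + 7);  w^4 + 3*w^3 - 23*w^2 + 29*w - 42 = (w - 3)*(w^2 - w + 2)*(w + 7)
Cancel the common factors (w^2 - w + 2), (w + 1), (w + 7).

1/(w - 3)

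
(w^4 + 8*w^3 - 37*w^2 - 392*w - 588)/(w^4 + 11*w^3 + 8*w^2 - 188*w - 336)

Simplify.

(w - 7)/(w - 4)

Factor: w^4 + 8*w^3 - 37*w^2 - 392*w - 588 = (w - 7)*(w + 2)*(w + 6)*(w + 7);  w^4 + 11*w^3 + 8*w^2 - 188*w - 336 = (w - 4)*(w + 2)*(w + 6)*(w + 7)
Cancel the common factors (w + 7), (w + 6), (w + 2).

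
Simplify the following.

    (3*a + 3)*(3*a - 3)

9*a^2 - 9

(3*a)^2 - (3)^2 = 9*a^2 - 9.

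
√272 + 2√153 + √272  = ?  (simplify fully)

14*√17

√272 = 4*√17; 2√153 = 6*√17; √272 = 4*√17
Combine: (4 + 6 + 4)·√17 = 14*√17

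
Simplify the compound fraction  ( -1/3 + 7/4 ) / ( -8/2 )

Numerator: -1/3 + 7/4 = 17/12
Denominator: -8/2 = -4
Divide: (17/12) · (-1/4) = -17/48

-17/48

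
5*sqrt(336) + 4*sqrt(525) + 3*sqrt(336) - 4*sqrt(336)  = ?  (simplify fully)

36*sqrt(21)

5*sqrt(336) = 20*sqrt(21); 4*sqrt(525) = 20*sqrt(21); 3*sqrt(336) = 12*sqrt(21); 4*sqrt(336) = 16*sqrt(21)
Combine: (20 + 20 + 12 - 16)·sqrt(21) = 36*sqrt(21)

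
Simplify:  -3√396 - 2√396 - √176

-34*√11

3√396 = 18*√11; 2√396 = 12*√11; √176 = 4*√11
Combine: (-18 - 12 - 4)·√11 = -34*√11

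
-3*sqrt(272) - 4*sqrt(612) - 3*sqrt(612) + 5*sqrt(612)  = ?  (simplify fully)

3*sqrt(272) = 12*sqrt(17); 4*sqrt(612) = 24*sqrt(17); 3*sqrt(612) = 18*sqrt(17); 5*sqrt(612) = 30*sqrt(17)
Combine: (-12 - 24 - 18 + 30)·sqrt(17) = -24*sqrt(17)

-24*sqrt(17)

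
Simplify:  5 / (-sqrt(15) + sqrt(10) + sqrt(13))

Group as (sqrt(10) + sqrt(13)) - sqrt(15); multiply by (sqrt(10) + sqrt(13)) + sqrt(15), then rationalise the remaining surd.

(-20*sqrt(15) + 30*sqrt(13) + 45*sqrt(10) + 25*sqrt(78))/228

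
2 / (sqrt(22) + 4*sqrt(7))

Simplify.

Multiply numerator and denominator by -4*sqrt(7) + sqrt(22).
Denominator becomes -90; numerator becomes -8*sqrt(7) + 2*sqrt(22).

(-sqrt(22) + 4*sqrt(7))/45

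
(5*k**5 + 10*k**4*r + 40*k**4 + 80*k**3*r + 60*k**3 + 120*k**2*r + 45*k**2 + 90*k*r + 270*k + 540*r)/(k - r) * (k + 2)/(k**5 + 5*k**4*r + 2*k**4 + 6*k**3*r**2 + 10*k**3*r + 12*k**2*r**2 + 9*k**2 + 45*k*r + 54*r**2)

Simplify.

(-5*k**2 - 40*k - 60)/(-k**2 - 2*k*r + 3*r**2)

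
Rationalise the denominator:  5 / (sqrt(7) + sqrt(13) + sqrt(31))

(-10*sqrt(2821) - 55*sqrt(31) + 125*sqrt(13) + 185*sqrt(7))/243

Group as (sqrt(7) + sqrt(31)) + sqrt(13); multiply by (sqrt(7) + sqrt(31)) - sqrt(13), then rationalise the remaining surd.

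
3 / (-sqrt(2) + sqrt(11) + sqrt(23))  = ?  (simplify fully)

Group as (sqrt(11) + sqrt(23)) - sqrt(2); multiply by (sqrt(11) + sqrt(23)) + sqrt(2), then rationalise the remaining surd.

(-7*sqrt(11) - sqrt(506) + 16*sqrt(2) + 5*sqrt(23))/2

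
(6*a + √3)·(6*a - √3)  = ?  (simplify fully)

36*a² - 3

Product of conjugates: (P+Q)(P-Q) = P^2 - Q^2.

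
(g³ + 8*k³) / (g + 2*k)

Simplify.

Factor as (a+b)(a^2-ab+b^2) with a=(2*k), b=g.

g² - 2*g*k + 4*k²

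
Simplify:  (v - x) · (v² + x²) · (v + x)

v⁴ - x⁴

(v+x)(v-x) = v² - x²; continue pairing.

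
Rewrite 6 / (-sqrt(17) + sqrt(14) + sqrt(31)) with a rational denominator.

(-42*sqrt(17) + 51*sqrt(14) + 3*sqrt(7378))/238

Group as (sqrt(14) + sqrt(31)) - sqrt(17); multiply by (sqrt(14) + sqrt(31)) + sqrt(17), then rationalise the remaining surd.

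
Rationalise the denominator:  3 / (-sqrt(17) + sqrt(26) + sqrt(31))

Group as (sqrt(26) + sqrt(31)) - sqrt(17); multiply by (sqrt(26) + sqrt(31)) + sqrt(17), then rationalise the remaining surd.

(-60*sqrt(17) + 18*sqrt(31) + 33*sqrt(26) + 3*sqrt(13702))/812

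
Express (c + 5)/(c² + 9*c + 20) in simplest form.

Factor: c² + 9*c + 20 = (c + 4)·(c + 5)
Cancel the common factor (c + 5).

1/(c + 4)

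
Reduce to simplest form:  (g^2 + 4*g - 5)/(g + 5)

Factor: g^2 + 4*g - 5 = (g - 1)*(g + 5)
Cancel the common factor (g + 5).

g - 1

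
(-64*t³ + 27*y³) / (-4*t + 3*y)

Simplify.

Factor as (a-b)(a^2+ab+b^2) with a=(3*y), b=(4*t).

16*t² + 12*t*y + 9*y²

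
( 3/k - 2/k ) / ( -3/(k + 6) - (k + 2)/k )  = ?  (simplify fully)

Numerator: 3/k - 2/k = 1/k
Denominator: -3/(k + 6) - (k + 2)/k = (-k^2 - 11*k - 12)/(k^2 + 6*k)
Divide: (1/k) · ((k^2 + 6*k)/(-k^2 - 11*k - 12)) = (-k - 6)/(k^2 + 11*k + 12)

(-k - 6)/(k^2 + 11*k + 12)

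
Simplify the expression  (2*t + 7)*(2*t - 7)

Difference of squares with P = 2*t, Q = 7.

4*t^2 - 49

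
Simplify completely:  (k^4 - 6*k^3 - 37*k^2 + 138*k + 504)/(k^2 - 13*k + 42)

k^2 + 7*k + 12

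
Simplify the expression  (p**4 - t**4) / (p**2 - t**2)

p**2 + t**2

Factor p**4 - t**4 and cancel (p**2 - t**2).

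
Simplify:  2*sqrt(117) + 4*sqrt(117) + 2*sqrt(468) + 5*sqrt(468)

60*sqrt(13)

2*sqrt(117) = 6*sqrt(13); 4*sqrt(117) = 12*sqrt(13); 2*sqrt(468) = 12*sqrt(13); 5*sqrt(468) = 30*sqrt(13)
Combine: (6 + 12 + 12 + 30)·sqrt(13) = 60*sqrt(13)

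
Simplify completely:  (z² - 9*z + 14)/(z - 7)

z - 2

Factor: z² - 9*z + 14 = (z - 7)·(z - 2)
Cancel the common factor (z - 7).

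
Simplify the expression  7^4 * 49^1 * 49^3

7^4 = 7^4; 49^1 = 7^2; 49^3 = 7^6
Combine exponents: 7^12

7^12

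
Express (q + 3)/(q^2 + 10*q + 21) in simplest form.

1/(q + 7)

Factor: q^2 + 10*q + 21 = (q + 7)*(q + 3)
Cancel the common factor (q + 3).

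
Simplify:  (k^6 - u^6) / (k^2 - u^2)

k^4 + k^2*u^2 + u^4

Factor k^6 - u^6 and cancel (k^2 - u^2).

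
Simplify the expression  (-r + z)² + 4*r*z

(r + z)²

Expand the square and combine the 4*r*z term.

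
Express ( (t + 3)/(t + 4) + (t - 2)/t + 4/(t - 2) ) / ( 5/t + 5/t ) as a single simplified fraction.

Numerator: (t + 3)/(t + 4) + (t - 2)/t + 4/(t - 2) = (2*t³ + 5*t² - 2*t + 16)/(t³ + 2*t² - 8*t)
Denominator: 5/t + 5/t = 10/t
Divide: ((2*t³ + 5*t² - 2*t + 16)/(t³ + 2*t² - 8*t)) · (t/10) = (2*t³ + 5*t² - 2*t + 16)/(10*t² + 20*t - 80)

(2*t³ + 5*t² - 2*t + 16)/(10*t² + 20*t - 80)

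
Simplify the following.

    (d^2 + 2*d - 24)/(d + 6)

d - 4

Factor: d^2 + 2*d - 24 = (d - 4)*(d + 6)
Cancel the common factor (d + 6).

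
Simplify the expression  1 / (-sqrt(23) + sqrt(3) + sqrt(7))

(-13*sqrt(23) - 19*sqrt(7) - 27*sqrt(3) - 2*sqrt(483))/85

Group as (sqrt(3) + sqrt(7)) - sqrt(23); multiply by (sqrt(3) + sqrt(7)) + sqrt(23), then rationalise the remaining surd.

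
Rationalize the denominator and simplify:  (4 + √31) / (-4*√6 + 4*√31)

(4*√6 + √186 + 4*√31 + 31)/100

Multiply numerator and denominator by 4*√6 + 4*√31.
Denominator becomes 400; numerator becomes 16*√6 + 4*√186 + 16*√31 + 124.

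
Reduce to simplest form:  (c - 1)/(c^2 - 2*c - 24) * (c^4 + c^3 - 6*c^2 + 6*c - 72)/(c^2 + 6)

Factor: c^2 - 2*c - 24 = (c + 4)*(c - 6);  c^4 + c^3 - 6*c^2 + 6*c - 72 = (c + 4)*(c^2 + 6)*(c - 3)
Cancel the common factors (c^2 + 6), (c + 4).

(c^2 - 4*c + 3)/(c - 6)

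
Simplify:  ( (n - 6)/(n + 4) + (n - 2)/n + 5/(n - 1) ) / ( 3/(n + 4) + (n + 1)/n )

(2*n^3 - n^2 + 16*n + 8)/(n^3 + 7*n^2 - 4*n - 4)

Numerator: (n - 6)/(n + 4) + (n - 2)/n + 5/(n - 1) = (2*n^3 - n^2 + 16*n + 8)/(n^3 + 3*n^2 - 4*n)
Denominator: 3/(n + 4) + (n + 1)/n = (n^2 + 8*n + 4)/(n^2 + 4*n)
Divide: ((2*n^3 - n^2 + 16*n + 8)/(n^3 + 3*n^2 - 4*n)) · ((n^2 + 4*n)/(n^2 + 8*n + 4)) = (2*n^3 - n^2 + 16*n + 8)/(n^3 + 7*n^2 - 4*n - 4)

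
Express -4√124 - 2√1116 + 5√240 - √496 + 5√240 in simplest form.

4√124 = 8*√31; 2√1116 = 12*√31; 5√240 = 20*√15; √496 = 4*√31; 5√240 = 20*√15

-24*√31 + 40*√15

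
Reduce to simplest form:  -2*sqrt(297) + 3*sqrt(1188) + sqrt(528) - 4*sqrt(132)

8*sqrt(33)

2*sqrt(297) = 6*sqrt(33); 3*sqrt(1188) = 18*sqrt(33); sqrt(528) = 4*sqrt(33); 4*sqrt(132) = 8*sqrt(33)
Combine: (-6 + 18 + 4 - 8)·sqrt(33) = 8*sqrt(33)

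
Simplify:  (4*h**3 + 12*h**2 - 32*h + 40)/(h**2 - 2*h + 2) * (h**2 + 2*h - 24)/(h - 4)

4*h**2 + 44*h + 120

Factor: 4*h**3 + 12*h**2 - 32*h + 40 = 4*(h**2 - 2*h + 2)*(h + 5);  h**2 + 2*h - 24 = (h + 6)*(h - 4)
Cancel the common factors (h**2 - 2*h + 2), (h - 4).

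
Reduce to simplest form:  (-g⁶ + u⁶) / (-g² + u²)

Difference of sixth powers: factor out (-g² + u²).

g⁴ + g²*u² + u⁴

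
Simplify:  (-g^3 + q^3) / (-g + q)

g^2 + g*q + q^2

q^3 - g^3 = (-g + q)(g^2 + g*q + q^2).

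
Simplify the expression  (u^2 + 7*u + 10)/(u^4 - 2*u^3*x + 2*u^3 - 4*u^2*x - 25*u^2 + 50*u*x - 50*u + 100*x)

-1/(-u^2 + 2*u*x + 5*u - 10*x)

Factor: u^2 + 7*u + 10 = (u + 5)*(u + 2);  u^4 - 2*u^3*x + 2*u^3 - 4*u^2*x - 25*u^2 + 50*u*x - 50*u + 100*x = (u + 2)*(u - 5)*(u - 2*x)*(u + 5)
Cancel the common factors (u + 5), (u + 2).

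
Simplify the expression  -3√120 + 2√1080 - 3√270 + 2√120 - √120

-√30

3√120 = 6*√30; 2√1080 = 12*√30; 3√270 = 9*√30; 2√120 = 4*√30; √120 = 2*√30
Combine: (-6 + 12 - 9 + 4 - 2)·√30 = -√30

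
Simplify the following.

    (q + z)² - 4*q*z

(q - z)²

Expanding gives q² - 2*q*z + z², a perfect square.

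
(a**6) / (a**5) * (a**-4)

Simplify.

a**(-3)

Quotient: a**1
Multiply by (a**-4): add exponents.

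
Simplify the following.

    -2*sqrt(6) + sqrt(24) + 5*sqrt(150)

25*sqrt(6)

2*sqrt(6) = 2*sqrt(6); sqrt(24) = 2*sqrt(6); 5*sqrt(150) = 25*sqrt(6)
Combine: (-2 + 2 + 25)·sqrt(6) = 25*sqrt(6)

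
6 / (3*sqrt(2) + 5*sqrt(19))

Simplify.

Multiply numerator and denominator by -3*sqrt(2) + 5*sqrt(19).
Denominator becomes 457; numerator becomes -18*sqrt(2) + 30*sqrt(19).

(-18*sqrt(2) + 30*sqrt(19))/457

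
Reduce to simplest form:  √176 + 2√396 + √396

√176 = 4*√11; 2√396 = 12*√11; √396 = 6*√11
Combine: (4 + 12 + 6)·√11 = 22*√11

22*√11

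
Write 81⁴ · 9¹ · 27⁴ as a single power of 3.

81⁴ = 3^16; 9¹ = 3^2; 27⁴ = 3^12
Combine exponents: 3^30

3^30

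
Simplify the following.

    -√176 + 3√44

√176 = 4*√11; 3√44 = 6*√11
Combine: (-4 + 6)·√11 = 2*√11

2*√11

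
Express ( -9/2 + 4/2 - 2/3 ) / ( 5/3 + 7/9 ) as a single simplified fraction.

Numerator: -9/2 + 4/2 - 2/3 = -19/6
Denominator: 5/3 + 7/9 = 22/9
Divide: (-19/6) · (9/22) = -57/44

-57/44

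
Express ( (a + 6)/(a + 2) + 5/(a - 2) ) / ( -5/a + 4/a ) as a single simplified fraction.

(-a^3 - 9*a^2 + 2*a)/(a^2 - 4)

Numerator: (a + 6)/(a + 2) + 5/(a - 2) = (a^2 + 9*a - 2)/(a^2 - 4)
Denominator: -5/a + 4/a = -1/a
Divide: ((a^2 + 9*a - 2)/(a^2 - 4)) · (-a) = (-a^3 - 9*a^2 + 2*a)/(a^2 - 4)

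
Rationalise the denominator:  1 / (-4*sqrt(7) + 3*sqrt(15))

Multiply numerator and denominator by 4*sqrt(7) + 3*sqrt(15).
Denominator becomes 23; numerator becomes 4*sqrt(7) + 3*sqrt(15).

(4*sqrt(7) + 3*sqrt(15))/23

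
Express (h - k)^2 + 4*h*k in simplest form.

(h + k)^2

Expand the square and combine the 4*h*k term.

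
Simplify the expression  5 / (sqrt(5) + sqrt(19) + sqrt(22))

(-5*sqrt(2090) + 5*sqrt(22) + 20*sqrt(19) + 90*sqrt(5))/188

Group as (sqrt(19) + sqrt(22)) + sqrt(5); multiply by (sqrt(19) + sqrt(22)) - sqrt(5), then rationalise the remaining surd.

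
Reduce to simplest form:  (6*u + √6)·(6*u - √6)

36*u² - 6

Product of conjugates: (P+Q)(P-Q) = P^2 - Q^2.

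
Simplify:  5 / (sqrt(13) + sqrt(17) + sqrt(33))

(-2*sqrt(7293) - 3*sqrt(33) + 29*sqrt(17) + 37*sqrt(13))/175

Group as (sqrt(13) + sqrt(17)) + sqrt(33); multiply by (sqrt(13) + sqrt(17)) - sqrt(33), then rationalise the remaining surd.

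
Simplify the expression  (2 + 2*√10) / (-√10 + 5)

Multiply numerator and denominator by √10 + 5.
Denominator becomes 15; numerator becomes 30 + 12*√10.

(10 + 4*√10)/5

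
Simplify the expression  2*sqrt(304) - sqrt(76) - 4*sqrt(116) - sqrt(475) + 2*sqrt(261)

-2*sqrt(29) + sqrt(19)

2*sqrt(304) = 8*sqrt(19); sqrt(76) = 2*sqrt(19); 4*sqrt(116) = 8*sqrt(29); sqrt(475) = 5*sqrt(19); 2*sqrt(261) = 6*sqrt(29)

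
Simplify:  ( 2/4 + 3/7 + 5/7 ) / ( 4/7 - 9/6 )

-23/13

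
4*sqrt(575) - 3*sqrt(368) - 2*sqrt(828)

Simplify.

4*sqrt(575) = 20*sqrt(23); 3*sqrt(368) = 12*sqrt(23); 2*sqrt(828) = 12*sqrt(23)
Combine: (20 - 12 - 12)·sqrt(23) = -4*sqrt(23)

-4*sqrt(23)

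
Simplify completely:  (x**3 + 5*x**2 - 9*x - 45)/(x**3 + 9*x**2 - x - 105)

Factor: x**3 + 5*x**2 - 9*x - 45 = (x + 5)*(x + 3)*(x - 3);  x**3 + 9*x**2 - x - 105 = (x - 3)*(x + 7)*(x + 5)
Cancel the common factors (x + 5), (x - 3).

(x + 3)/(x + 7)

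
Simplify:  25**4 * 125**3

5**17

25**4 = 5**8; 125**3 = 5**9
Combine exponents: 5**17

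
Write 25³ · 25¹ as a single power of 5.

5^8

25³ = 5^6; 25¹ = 5^2
Combine exponents: 5^8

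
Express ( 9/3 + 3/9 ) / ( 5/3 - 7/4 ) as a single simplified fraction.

-40

Numerator: 9/3 + 3/9 = 10/3
Denominator: 5/3 - 7/4 = -1/12
Divide: (10/3) · (-12) = -40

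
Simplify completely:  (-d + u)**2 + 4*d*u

Expand the square and combine the 4*d*u term.

(d + u)**2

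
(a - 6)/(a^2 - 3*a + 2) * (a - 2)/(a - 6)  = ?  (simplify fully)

Factor: a^2 - 3*a + 2 = (a - 1)*(a - 2)
Cancel the common factors (a - 6), (a - 2).

1/(a - 1)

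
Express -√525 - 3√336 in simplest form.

-17*√21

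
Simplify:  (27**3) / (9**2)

3**5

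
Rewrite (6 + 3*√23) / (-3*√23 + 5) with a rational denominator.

(-237 - 33*√23)/182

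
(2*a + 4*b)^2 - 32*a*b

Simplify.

4*(a - 2*b)^2

Expand the square and combine the 32*a*b term.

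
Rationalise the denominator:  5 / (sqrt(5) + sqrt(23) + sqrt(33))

(-2*sqrt(3795) - 5*sqrt(33) + 15*sqrt(23) + 51*sqrt(5))/87

Group as (sqrt(23) + sqrt(33)) + sqrt(5); multiply by (sqrt(23) + sqrt(33)) - sqrt(5), then rationalise the remaining surd.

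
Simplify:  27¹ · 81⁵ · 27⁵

3^38

27¹ = 3^3; 81⁵ = 3^20; 27⁵ = 3^15
Combine exponents: 3^38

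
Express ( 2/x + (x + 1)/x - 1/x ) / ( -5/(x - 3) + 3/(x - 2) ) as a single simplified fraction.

Numerator: 2/x + (x + 1)/x - 1/x = (x + 2)/x
Denominator: -5/(x - 3) + 3/(x - 2) = (-2*x + 1)/(x² - 5*x + 6)
Divide: ((x + 2)/x) · ((x² - 5*x + 6)/(-2*x + 1)) = (-x³ + 3*x² + 4*x - 12)/(2*x² - x)

(-x³ + 3*x² + 4*x - 12)/(2*x² - x)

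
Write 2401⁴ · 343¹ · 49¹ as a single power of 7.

7^21

2401⁴ = 7^16; 343¹ = 7^3; 49¹ = 7^2
Combine exponents: 7^21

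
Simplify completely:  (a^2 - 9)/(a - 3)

Factor: a^2 - 9 = (a + 3)*(a - 3)
Cancel the common factor (a - 3).

a + 3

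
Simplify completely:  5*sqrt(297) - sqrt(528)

5*sqrt(297) = 15*sqrt(33); sqrt(528) = 4*sqrt(33)
Combine: (15 - 4)·sqrt(33) = 11*sqrt(33)

11*sqrt(33)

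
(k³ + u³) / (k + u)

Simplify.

k² - k*u + u²

Factor as (a+b)(a^2-ab+b^2) with a=u, b=k.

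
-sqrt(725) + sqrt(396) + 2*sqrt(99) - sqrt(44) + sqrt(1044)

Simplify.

sqrt(29) + 10*sqrt(11)

sqrt(725) = 5*sqrt(29); sqrt(396) = 6*sqrt(11); 2*sqrt(99) = 6*sqrt(11); sqrt(44) = 2*sqrt(11); sqrt(1044) = 6*sqrt(29)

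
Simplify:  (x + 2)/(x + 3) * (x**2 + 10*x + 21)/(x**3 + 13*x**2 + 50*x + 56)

Factor: x**2 + 10*x + 21 = (x + 3)*(x + 7);  x**3 + 13*x**2 + 50*x + 56 = (x + 2)*(x + 7)*(x + 4)
Cancel the common factors (x + 3), (x + 7), (x + 2).

1/(x + 4)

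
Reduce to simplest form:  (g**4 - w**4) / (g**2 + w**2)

Difference of fourth powers: factor out (g**2 + w**2).

g**2 - w**2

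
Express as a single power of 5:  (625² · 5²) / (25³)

625² = 5^8; 5² = 5^2; 25³ = 5^6
Combine exponents: 5^4

5^4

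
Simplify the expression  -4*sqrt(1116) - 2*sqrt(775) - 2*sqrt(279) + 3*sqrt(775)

4*sqrt(1116) = 24*sqrt(31); 2*sqrt(775) = 10*sqrt(31); 2*sqrt(279) = 6*sqrt(31); 3*sqrt(775) = 15*sqrt(31)
Combine: (-24 - 10 - 6 + 15)·sqrt(31) = -25*sqrt(31)

-25*sqrt(31)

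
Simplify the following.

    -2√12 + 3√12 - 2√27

2√12 = 4*√3; 3√12 = 6*√3; 2√27 = 6*√3
Combine: (-4 + 6 - 6)·√3 = -4*√3

-4*√3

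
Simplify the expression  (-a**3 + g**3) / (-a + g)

a**2 + a*g + g**2

g**3 - a**3 = (-a + g)(a**2 + a*g + g**2).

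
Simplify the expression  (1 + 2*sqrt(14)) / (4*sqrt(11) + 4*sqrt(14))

(-2*sqrt(154) - sqrt(11) + sqrt(14) + 28)/12

Multiply numerator and denominator by -4*sqrt(11) + 4*sqrt(14).
Denominator becomes 48; numerator becomes -8*sqrt(154) - 4*sqrt(11) + 4*sqrt(14) + 112.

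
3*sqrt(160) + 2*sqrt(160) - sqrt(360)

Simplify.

14*sqrt(10)

3*sqrt(160) = 12*sqrt(10); 2*sqrt(160) = 8*sqrt(10); sqrt(360) = 6*sqrt(10)
Combine: (12 + 8 - 6)·sqrt(10) = 14*sqrt(10)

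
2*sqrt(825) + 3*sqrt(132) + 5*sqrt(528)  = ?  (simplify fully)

36*sqrt(33)

2*sqrt(825) = 10*sqrt(33); 3*sqrt(132) = 6*sqrt(33); 5*sqrt(528) = 20*sqrt(33)
Combine: (10 + 6 + 20)·sqrt(33) = 36*sqrt(33)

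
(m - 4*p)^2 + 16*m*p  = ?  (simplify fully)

Expanding gives m^2 + 8*m*p + 16*p^2, a perfect square.

(m + 4*p)^2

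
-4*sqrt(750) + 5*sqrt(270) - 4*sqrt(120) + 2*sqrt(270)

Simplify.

-7*sqrt(30)

4*sqrt(750) = 20*sqrt(30); 5*sqrt(270) = 15*sqrt(30); 4*sqrt(120) = 8*sqrt(30); 2*sqrt(270) = 6*sqrt(30)
Combine: (-20 + 15 - 8 + 6)·sqrt(30) = -7*sqrt(30)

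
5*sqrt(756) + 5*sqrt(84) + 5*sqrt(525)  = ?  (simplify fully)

65*sqrt(21)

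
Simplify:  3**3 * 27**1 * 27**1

3**9

3**3 = 3**3; 27**1 = 3**3; 27**1 = 3**3
Combine exponents: 3**9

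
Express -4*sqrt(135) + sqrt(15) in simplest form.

-11*sqrt(15)

4*sqrt(135) = 12*sqrt(15); sqrt(15) = sqrt(15)
Combine: (-12 + 1)·sqrt(15) = -11*sqrt(15)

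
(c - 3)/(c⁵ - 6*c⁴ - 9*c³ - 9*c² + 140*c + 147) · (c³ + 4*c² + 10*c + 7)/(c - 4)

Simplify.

1/(c² - 11*c + 28)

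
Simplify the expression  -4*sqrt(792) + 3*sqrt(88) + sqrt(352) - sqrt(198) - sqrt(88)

-19*sqrt(22)

4*sqrt(792) = 24*sqrt(22); 3*sqrt(88) = 6*sqrt(22); sqrt(352) = 4*sqrt(22); sqrt(198) = 3*sqrt(22); sqrt(88) = 2*sqrt(22)
Combine: (-24 + 6 + 4 - 3 - 2)·sqrt(22) = -19*sqrt(22)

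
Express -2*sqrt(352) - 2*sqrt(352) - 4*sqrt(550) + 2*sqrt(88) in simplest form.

-32*sqrt(22)

2*sqrt(352) = 8*sqrt(22); 2*sqrt(352) = 8*sqrt(22); 4*sqrt(550) = 20*sqrt(22); 2*sqrt(88) = 4*sqrt(22)
Combine: (-8 - 8 - 20 + 4)·sqrt(22) = -32*sqrt(22)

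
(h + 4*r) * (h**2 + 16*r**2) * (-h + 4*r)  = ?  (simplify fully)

Pair the conjugate factors: ((4*r)+h)((4*r)-h) = -h**2 + 16*r**2, then repeat with the next factor.

-h**4 + 256*r**4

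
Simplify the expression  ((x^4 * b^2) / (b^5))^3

x^12/b^9

Inside the bracket: x^4 * (b^-3)
Raise to the power 3: x^12 * (b^-9)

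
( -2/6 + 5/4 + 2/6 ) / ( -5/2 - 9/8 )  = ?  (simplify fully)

Numerator: -2/6 + 5/4 + 2/6 = 5/4
Denominator: -5/2 - 9/8 = -29/8
Divide: (5/4) · (-8/29) = -10/29

-10/29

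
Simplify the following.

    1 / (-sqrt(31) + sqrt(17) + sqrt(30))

(-8*sqrt(31) + 9*sqrt(30) + 22*sqrt(17) + sqrt(15810))/892

Group as (sqrt(17) + sqrt(30)) - sqrt(31); multiply by (sqrt(17) + sqrt(30)) + sqrt(31), then rationalise the remaining surd.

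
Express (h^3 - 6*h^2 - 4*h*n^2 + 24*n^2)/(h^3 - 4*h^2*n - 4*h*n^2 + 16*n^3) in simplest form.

(h - 6)/(h - 4*n)

Factor: h^3 - 6*h^2 - 4*h*n^2 + 24*n^2 = (h + 2*n)*(h - 6)*(h - 2*n);  h^3 - 4*h^2*n - 4*h*n^2 + 16*n^3 = (h + 2*n)*(h - 2*n)*(h - 4*n)
Cancel the common factors (h + 2*n), (h - 2*n).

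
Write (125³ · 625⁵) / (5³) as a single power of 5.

125³ = 5^9; 625⁵ = 5^20; 5³ = 5^3
Combine exponents: 5^26

5^26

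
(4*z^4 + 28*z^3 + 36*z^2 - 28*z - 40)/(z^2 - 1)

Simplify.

4*z^2 + 28*z + 40

Factor: 4*z^4 + 28*z^3 + 36*z^2 - 28*z - 40 = 4*(z + 1)*(z + 2)*(z + 5)*(z - 1);  z^2 - 1 = (z + 1)*(z - 1)
Cancel the common factors (z - 1), (z + 1).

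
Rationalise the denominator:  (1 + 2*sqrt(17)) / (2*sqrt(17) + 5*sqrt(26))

(-68 - 2*sqrt(17) + 5*sqrt(26) + 10*sqrt(442))/582

Multiply numerator and denominator by -5*sqrt(26) + 2*sqrt(17).
Denominator becomes -582; numerator becomes -10*sqrt(442) - 5*sqrt(26) + 2*sqrt(17) + 68.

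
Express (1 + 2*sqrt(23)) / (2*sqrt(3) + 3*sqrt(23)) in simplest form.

(-4*sqrt(69) - 2*sqrt(3) + 3*sqrt(23) + 138)/195

Multiply numerator and denominator by -2*sqrt(3) + 3*sqrt(23).
Denominator becomes 195; numerator becomes -4*sqrt(69) - 2*sqrt(3) + 3*sqrt(23) + 138.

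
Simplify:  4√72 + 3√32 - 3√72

4√72 = 24*√2; 3√32 = 12*√2; 3√72 = 18*√2
Combine: (24 + 12 - 18)·√2 = 18*√2

18*√2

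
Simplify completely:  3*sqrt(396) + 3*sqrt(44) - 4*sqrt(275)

3*sqrt(396) = 18*sqrt(11); 3*sqrt(44) = 6*sqrt(11); 4*sqrt(275) = 20*sqrt(11)
Combine: (18 + 6 - 20)·sqrt(11) = 4*sqrt(11)

4*sqrt(11)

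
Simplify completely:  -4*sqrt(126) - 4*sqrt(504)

4*sqrt(126) = 12*sqrt(14); 4*sqrt(504) = 24*sqrt(14)
Combine: (-12 - 24)·sqrt(14) = -36*sqrt(14)

-36*sqrt(14)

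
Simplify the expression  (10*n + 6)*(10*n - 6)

Product of conjugates: (P+Q)(P-Q) = P^2 - Q^2.

100*n^2 - 36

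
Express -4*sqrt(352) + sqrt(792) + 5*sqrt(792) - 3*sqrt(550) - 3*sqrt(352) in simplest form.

-7*sqrt(22)

4*sqrt(352) = 16*sqrt(22); sqrt(792) = 6*sqrt(22); 5*sqrt(792) = 30*sqrt(22); 3*sqrt(550) = 15*sqrt(22); 3*sqrt(352) = 12*sqrt(22)
Combine: (-16 + 6 + 30 - 15 - 12)·sqrt(22) = -7*sqrt(22)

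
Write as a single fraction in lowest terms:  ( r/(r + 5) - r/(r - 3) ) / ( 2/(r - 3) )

-4*r/(r + 5)

Numerator: r/(r + 5) - r/(r - 3) = -8*r/(r² + 2*r - 15)
Denominator: 2/(r - 3) = 2/(r - 3)
Divide: (-8*r/(r² + 2*r - 15)) · (r/2 - 3/2) = -4*r/(r + 5)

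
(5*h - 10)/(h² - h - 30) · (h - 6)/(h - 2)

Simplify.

Factor: 5*h - 10 = 5·(h - 2);  h² - h - 30 = (h + 5)·(h - 6)
Cancel the common factors (h - 2), (h - 6).

5/(h + 5)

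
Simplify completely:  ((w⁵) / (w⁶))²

Inside the bracket: (w^-1)
Raise to the power 2: (w^-2)

w^(-2)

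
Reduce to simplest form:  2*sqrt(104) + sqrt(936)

2*sqrt(104) = 4*sqrt(26); sqrt(936) = 6*sqrt(26)
Combine: (4 + 6)·sqrt(26) = 10*sqrt(26)

10*sqrt(26)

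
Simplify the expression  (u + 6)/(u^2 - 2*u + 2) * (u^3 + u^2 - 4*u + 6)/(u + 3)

Factor: u^3 + u^2 - 4*u + 6 = (u^2 - 2*u + 2)*(u + 3)
Cancel the common factors (u^2 - 2*u + 2), (u + 3).

u + 6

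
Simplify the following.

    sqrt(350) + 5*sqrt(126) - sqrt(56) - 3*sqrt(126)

9*sqrt(14)

sqrt(350) = 5*sqrt(14); 5*sqrt(126) = 15*sqrt(14); sqrt(56) = 2*sqrt(14); 3*sqrt(126) = 9*sqrt(14)
Combine: (5 + 15 - 2 - 9)·sqrt(14) = 9*sqrt(14)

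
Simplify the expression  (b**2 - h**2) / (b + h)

b - h

Factor b**2 - h**2 and cancel (b + h).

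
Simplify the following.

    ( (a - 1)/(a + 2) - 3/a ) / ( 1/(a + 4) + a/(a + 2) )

Numerator: (a - 1)/(a + 2) - 3/a = (a^2 - 4*a - 6)/(a^2 + 2*a)
Denominator: 1/(a + 4) + a/(a + 2) = (a^2 + 5*a + 2)/(a^2 + 6*a + 8)
Divide: ((a^2 - 4*a - 6)/(a^2 + 2*a)) · ((a^2 + 6*a + 8)/(a^2 + 5*a + 2)) = (a^3 - 22*a - 24)/(a^3 + 5*a^2 + 2*a)

(a^3 - 22*a - 24)/(a^3 + 5*a^2 + 2*a)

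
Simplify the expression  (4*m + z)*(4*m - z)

(4*m)^2 - (z)^2 = 16*m^2 - z^2.

16*m^2 - z^2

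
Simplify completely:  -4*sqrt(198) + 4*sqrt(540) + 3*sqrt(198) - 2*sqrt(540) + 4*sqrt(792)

4*sqrt(198) = 12*sqrt(22); 4*sqrt(540) = 24*sqrt(15); 3*sqrt(198) = 9*sqrt(22); 2*sqrt(540) = 12*sqrt(15); 4*sqrt(792) = 24*sqrt(22)

12*sqrt(15) + 21*sqrt(22)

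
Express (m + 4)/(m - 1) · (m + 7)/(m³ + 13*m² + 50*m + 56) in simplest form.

Factor: m³ + 13*m² + 50*m + 56 = (m + 4)·(m + 7)·(m + 2)
Cancel the common factors (m + 7), (m + 4).

1/(m² + m - 2)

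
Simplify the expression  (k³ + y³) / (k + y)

Factor as (a+b)(a^2-ab+b^2) with a=y, b=k.

k² - k*y + y²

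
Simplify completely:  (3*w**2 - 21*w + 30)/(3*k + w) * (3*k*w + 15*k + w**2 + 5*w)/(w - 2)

3*w**2 - 75

Factor: 3*w**2 - 21*w + 30 = 3*(w - 5)*(w - 2);  3*k*w + 15*k + w**2 + 5*w = (w + 5)*(3*k + w)
Cancel the common factors (w - 2), (3*k + w).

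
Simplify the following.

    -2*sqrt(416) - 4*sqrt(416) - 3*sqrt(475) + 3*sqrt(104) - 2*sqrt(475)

-25*sqrt(19) - 18*sqrt(26)

2*sqrt(416) = 8*sqrt(26); 4*sqrt(416) = 16*sqrt(26); 3*sqrt(475) = 15*sqrt(19); 3*sqrt(104) = 6*sqrt(26); 2*sqrt(475) = 10*sqrt(19)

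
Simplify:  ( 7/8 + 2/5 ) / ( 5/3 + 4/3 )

17/40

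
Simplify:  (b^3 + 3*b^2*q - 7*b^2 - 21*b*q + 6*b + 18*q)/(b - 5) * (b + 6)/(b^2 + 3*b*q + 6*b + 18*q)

(b^2 - 7*b + 6)/(b - 5)

Factor: b^3 + 3*b^2*q - 7*b^2 - 21*b*q + 6*b + 18*q = (b - 6)*(b - 1)*(b + 3*q);  b^2 + 3*b*q + 6*b + 18*q = (b + 6)*(b + 3*q)
Cancel the common factors (b + 6), (b + 3*q).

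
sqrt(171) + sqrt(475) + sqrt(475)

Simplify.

sqrt(171) = 3*sqrt(19); sqrt(475) = 5*sqrt(19); sqrt(475) = 5*sqrt(19)
Combine: (3 + 5 + 5)·sqrt(19) = 13*sqrt(19)

13*sqrt(19)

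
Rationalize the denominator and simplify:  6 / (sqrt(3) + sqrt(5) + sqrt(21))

(-114*sqrt(5) - 138*sqrt(3) + 36*sqrt(35) + 78*sqrt(21))/109

Group as (sqrt(3) + sqrt(5)) + sqrt(21); multiply by (sqrt(3) + sqrt(5)) - sqrt(21), then rationalise the remaining surd.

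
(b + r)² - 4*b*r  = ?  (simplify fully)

(b - r)²

Expanding gives b² - 2*b*r + r², a perfect square.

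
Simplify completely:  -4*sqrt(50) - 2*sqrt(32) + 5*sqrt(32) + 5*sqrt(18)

4*sqrt(50) = 20*sqrt(2); 2*sqrt(32) = 8*sqrt(2); 5*sqrt(32) = 20*sqrt(2); 5*sqrt(18) = 15*sqrt(2)
Combine: (-20 - 8 + 20 + 15)·sqrt(2) = 7*sqrt(2)

7*sqrt(2)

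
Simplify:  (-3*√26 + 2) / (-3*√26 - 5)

(-21*√26 + 244)/209

Multiply numerator and denominator by -5 + 3*√26.
Denominator becomes -209; numerator becomes -244 + 21*√26.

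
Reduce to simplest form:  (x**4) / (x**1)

x**3

Quotient: x**3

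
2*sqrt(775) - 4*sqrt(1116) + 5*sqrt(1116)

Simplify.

16*sqrt(31)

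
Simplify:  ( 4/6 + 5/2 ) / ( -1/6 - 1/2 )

-19/4

Numerator: 4/6 + 5/2 = 19/6
Denominator: -1/6 - 1/2 = -2/3
Divide: (19/6) · (-3/2) = -19/4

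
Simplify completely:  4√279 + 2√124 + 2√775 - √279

23*√31

4√279 = 12*√31; 2√124 = 4*√31; 2√775 = 10*√31; √279 = 3*√31
Combine: (12 + 4 + 10 - 3)·√31 = 23*√31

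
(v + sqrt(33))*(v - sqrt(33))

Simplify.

Product of conjugates: (P+Q)(P-Q) = P**2 - Q**2.

v**2 - 33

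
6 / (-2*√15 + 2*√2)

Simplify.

(-3*√15 - 3*√2)/13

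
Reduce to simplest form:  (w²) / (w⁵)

Quotient: (w^-3)

w^(-3)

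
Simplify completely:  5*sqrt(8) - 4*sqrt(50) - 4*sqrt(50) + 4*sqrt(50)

-10*sqrt(2)

5*sqrt(8) = 10*sqrt(2); 4*sqrt(50) = 20*sqrt(2); 4*sqrt(50) = 20*sqrt(2); 4*sqrt(50) = 20*sqrt(2)
Combine: (10 - 20 - 20 + 20)·sqrt(2) = -10*sqrt(2)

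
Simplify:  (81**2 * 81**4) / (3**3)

81**2 = 3**8; 81**4 = 3**16; 3**3 = 3**3
Combine exponents: 3**21

3**21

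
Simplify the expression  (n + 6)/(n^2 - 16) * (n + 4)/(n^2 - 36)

Factor: n^2 - 16 = (n + 4)*(n - 4);  n^2 - 36 = (n + 6)*(n - 6)
Cancel the common factors (n + 4), (n + 6).

1/(n^2 - 10*n + 24)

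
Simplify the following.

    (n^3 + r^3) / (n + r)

n^2 - n*r + r^2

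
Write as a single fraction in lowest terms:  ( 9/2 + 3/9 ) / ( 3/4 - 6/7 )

-406/9

Numerator: 9/2 + 3/9 = 29/6
Denominator: 3/4 - 6/7 = -3/28
Divide: (29/6) · (-28/3) = -406/9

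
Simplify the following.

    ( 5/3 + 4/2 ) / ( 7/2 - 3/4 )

4/3

Numerator: 5/3 + 4/2 = 11/3
Denominator: 7/2 - 3/4 = 11/4
Divide: (11/3) · (4/11) = 4/3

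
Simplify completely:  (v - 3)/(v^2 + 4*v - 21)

1/(v + 7)

Factor: v^2 + 4*v - 21 = (v - 3)*(v + 7)
Cancel the common factor (v - 3).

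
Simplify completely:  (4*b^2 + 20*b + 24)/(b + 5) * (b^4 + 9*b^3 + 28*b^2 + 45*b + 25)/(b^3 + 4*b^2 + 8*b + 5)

Factor: 4*b^2 + 20*b + 24 = 4*(b + 2)*(b + 3);  b^4 + 9*b^3 + 28*b^2 + 45*b + 25 = (b + 5)*(b^2 + 3*b + 5)*(b + 1);  b^3 + 4*b^2 + 8*b + 5 = (b + 1)*(b^2 + 3*b + 5)
Cancel the common factors (b^2 + 3*b + 5), (b + 1), (b + 5).

4*b^2 + 20*b + 24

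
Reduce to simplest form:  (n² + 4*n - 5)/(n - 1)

Factor: n² + 4*n - 5 = (n + 5)·(n - 1)
Cancel the common factor (n - 1).

n + 5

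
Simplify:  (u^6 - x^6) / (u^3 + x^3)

u^3 - x^3

u^6 - x^6 factors as -(-u + x)*(u + x)*(u^2 - u*x + x^2)*(u^2 + u*x + x^2).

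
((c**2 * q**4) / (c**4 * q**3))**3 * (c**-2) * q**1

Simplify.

q**4/c**8

Inside the bracket: (c**-2) * q**1
Raise to the power 3: (c**-6) * q**3
Multiply by (c**-2) * q**1: add exponents.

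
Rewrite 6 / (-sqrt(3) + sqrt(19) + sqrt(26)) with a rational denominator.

(-63*sqrt(3) - 6*sqrt(26) + 15*sqrt(19) + 3*sqrt(1482))/53

Group as (sqrt(19) + sqrt(26)) - sqrt(3); multiply by (sqrt(19) + sqrt(26)) + sqrt(3), then rationalise the remaining surd.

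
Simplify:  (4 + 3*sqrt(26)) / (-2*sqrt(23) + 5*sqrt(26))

(4*sqrt(23) + 10*sqrt(26) + 3*sqrt(598) + 195)/279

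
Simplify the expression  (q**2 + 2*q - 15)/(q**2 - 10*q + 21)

(q + 5)/(q - 7)

Factor: q**2 + 2*q - 15 = (q + 5)*(q - 3);  q**2 - 10*q + 21 = (q - 3)*(q - 7)
Cancel the common factor (q - 3).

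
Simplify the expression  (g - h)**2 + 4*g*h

(g + h)**2

After expansion: g**2 + 2*g*h + h**2 — a perfect-square trinomial.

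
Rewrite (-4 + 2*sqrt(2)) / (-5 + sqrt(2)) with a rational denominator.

(-6*sqrt(2) + 16)/23

Multiply numerator and denominator by -5 - sqrt(2).
Denominator becomes 23; numerator becomes -6*sqrt(2) + 16.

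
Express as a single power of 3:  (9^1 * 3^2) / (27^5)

3^(-11)

9^1 = 3^2; 3^2 = 3^2; 27^5 = 3^15
Combine exponents: 3^(-11)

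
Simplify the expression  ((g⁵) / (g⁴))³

Inside the bracket: g¹
Raise to the power 3: g³

g³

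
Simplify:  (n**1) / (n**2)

Quotient: (n**-1)

1/n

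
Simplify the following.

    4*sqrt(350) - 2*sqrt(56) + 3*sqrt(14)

4*sqrt(350) = 20*sqrt(14); 2*sqrt(56) = 4*sqrt(14); 3*sqrt(14) = 3*sqrt(14)
Combine: (20 - 4 + 3)·sqrt(14) = 19*sqrt(14)

19*sqrt(14)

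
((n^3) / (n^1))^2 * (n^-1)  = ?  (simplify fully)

n^3

Inside the bracket: n^2
Raise to the power 2: n^4
Multiply by (n^-1): add exponents.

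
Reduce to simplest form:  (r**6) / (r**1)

Quotient: r**5

r**5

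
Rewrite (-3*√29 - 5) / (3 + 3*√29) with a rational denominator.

Multiply numerator and denominator by -3*√29 + 3.
Denominator becomes -252; numerator becomes 6*√29 + 246.

(-41 - √29)/42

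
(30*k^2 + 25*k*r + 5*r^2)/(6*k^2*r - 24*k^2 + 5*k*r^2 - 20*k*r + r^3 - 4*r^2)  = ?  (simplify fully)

Factor: 30*k^2 + 25*k*r + 5*r^2 = 5*(3*k + r)*(2*k + r);  6*k^2*r - 24*k^2 + 5*k*r^2 - 20*k*r + r^3 - 4*r^2 = (3*k + r)*(r - 4)*(2*k + r)
Cancel the common factors (3*k + r), (2*k + r).

5/(r - 4)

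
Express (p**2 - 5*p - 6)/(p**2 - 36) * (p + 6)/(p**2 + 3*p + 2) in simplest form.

Factor: p**2 - 5*p - 6 = (p + 1)*(p - 6);  p**2 - 36 = (p + 6)*(p - 6);  p**2 + 3*p + 2 = (p + 2)*(p + 1)
Cancel the common factors (p + 6), (p - 6), (p + 1).

1/(p + 2)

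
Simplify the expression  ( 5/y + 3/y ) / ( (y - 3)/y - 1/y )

8/(y - 4)

Numerator: 5/y + 3/y = 8/y
Denominator: (y - 3)/y - 1/y = (y - 4)/y
Divide: (8/y) · (y/(y - 4)) = 8/(y - 4)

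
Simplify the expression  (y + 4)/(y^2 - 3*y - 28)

1/(y - 7)

Factor: y^2 - 3*y - 28 = (y - 7)*(y + 4)
Cancel the common factor (y + 4).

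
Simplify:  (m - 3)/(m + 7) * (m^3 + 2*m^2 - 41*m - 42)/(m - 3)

Factor: m^3 + 2*m^2 - 41*m - 42 = (m - 6)*(m + 1)*(m + 7)
Cancel the common factors (m + 7), (m - 3).

m^2 - 5*m - 6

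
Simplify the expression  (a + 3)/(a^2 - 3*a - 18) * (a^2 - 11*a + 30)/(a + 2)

(a - 5)/(a + 2)

Factor: a^2 - 3*a - 18 = (a + 3)*(a - 6);  a^2 - 11*a + 30 = (a - 5)*(a - 6)
Cancel the common factors (a + 3), (a - 6).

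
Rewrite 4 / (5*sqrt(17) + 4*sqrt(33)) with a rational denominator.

(-20*sqrt(17) + 16*sqrt(33))/103

Multiply numerator and denominator by -5*sqrt(17) + 4*sqrt(33).
Denominator becomes 103; numerator becomes -20*sqrt(17) + 16*sqrt(33).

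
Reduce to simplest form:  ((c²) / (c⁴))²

c^(-4)

Inside the bracket: (c^-2)
Raise to the power 2: (c^-4)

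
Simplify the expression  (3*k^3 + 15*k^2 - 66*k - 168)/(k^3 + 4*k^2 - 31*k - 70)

(3*k - 12)/(k - 5)

Factor: 3*k^3 + 15*k^2 - 66*k - 168 = 3*(k - 4)*(k + 2)*(k + 7);  k^3 + 4*k^2 - 31*k - 70 = (k + 2)*(k - 5)*(k + 7)
Cancel the common factors (k + 2), (k + 7).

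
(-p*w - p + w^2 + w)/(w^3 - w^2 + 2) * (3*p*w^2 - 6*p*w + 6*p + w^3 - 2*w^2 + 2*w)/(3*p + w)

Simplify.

-p + w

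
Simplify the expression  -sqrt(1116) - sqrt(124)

-8*sqrt(31)

sqrt(1116) = 6*sqrt(31); sqrt(124) = 2*sqrt(31)
Combine: (-6 - 2)·sqrt(31) = -8*sqrt(31)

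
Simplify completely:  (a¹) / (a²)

Quotient: (a^-1)

1/a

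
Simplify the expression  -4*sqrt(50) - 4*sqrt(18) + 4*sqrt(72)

4*sqrt(50) = 20*sqrt(2); 4*sqrt(18) = 12*sqrt(2); 4*sqrt(72) = 24*sqrt(2)
Combine: (-20 - 12 + 24)·sqrt(2) = -8*sqrt(2)

-8*sqrt(2)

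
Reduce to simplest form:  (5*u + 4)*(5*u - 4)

Difference of squares with P = 5*u, Q = 4.

25*u^2 - 16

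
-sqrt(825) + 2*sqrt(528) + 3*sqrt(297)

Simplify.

12*sqrt(33)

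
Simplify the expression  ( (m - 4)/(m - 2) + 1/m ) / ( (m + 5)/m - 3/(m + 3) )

(m³ - 11*m - 6)/(m³ + 3*m² + 5*m - 30)

Numerator: (m - 4)/(m - 2) + 1/m = (m² - 3*m - 2)/(m² - 2*m)
Denominator: (m + 5)/m - 3/(m + 3) = (m² + 5*m + 15)/(m² + 3*m)
Divide: ((m² - 3*m - 2)/(m² - 2*m)) · ((m² + 3*m)/(m² + 5*m + 15)) = (m³ - 11*m - 6)/(m³ + 3*m² + 5*m - 30)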